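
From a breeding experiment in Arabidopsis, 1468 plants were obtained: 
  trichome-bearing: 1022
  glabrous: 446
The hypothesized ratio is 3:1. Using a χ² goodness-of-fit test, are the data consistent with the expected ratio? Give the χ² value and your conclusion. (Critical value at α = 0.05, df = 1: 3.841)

Expected counts for N = 1468 under a 3:1 ratio (total parts = 4):
  trichome-bearing: 1468 × 3/4 = 1101
  glabrous: 1468 × 1/4 = 367
χ² = Σ (O − E)² / E
  trichome-bearing: (1022 − 1101)² / 1101 = 5.6685
  glabrous: (446 − 367)² / 367 = 17.0054
χ² = 5.6685 + 17.0054 = 22.6739 ≈ 22.674
Degrees of freedom = 2 − 1 = 1; critical value at α = 0.05 is 3.841.
Since 22.674 > 3.841, we reject the null hypothesis — the data do not fit the 3:1 ratio.

22.674; not consistent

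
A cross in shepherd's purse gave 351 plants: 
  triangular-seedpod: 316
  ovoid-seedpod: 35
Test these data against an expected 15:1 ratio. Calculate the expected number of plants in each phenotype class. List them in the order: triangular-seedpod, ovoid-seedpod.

Total ratio parts = 16. Expected numbers out of 351:
  triangular-seedpod: 351 × 15/16 = 329.0625
  ovoid-seedpod: 351 × 1/16 = 21.9375

329.0625, 21.9375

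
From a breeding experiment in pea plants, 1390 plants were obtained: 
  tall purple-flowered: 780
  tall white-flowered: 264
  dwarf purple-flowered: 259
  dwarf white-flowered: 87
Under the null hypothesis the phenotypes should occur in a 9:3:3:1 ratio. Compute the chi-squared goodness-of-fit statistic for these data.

0.059

The 9:3:3:1 ratio has 16 parts, so with N = 1390 the expected counts are:
  tall purple-flowered: 1390 × 9/16 = 781.875
  tall white-flowered: 1390 × 3/16 = 260.625
  dwarf purple-flowered: 1390 × 3/16 = 260.625
  dwarf white-flowered: 1390 × 1/16 = 86.875
χ² = Σ (O − E)² / E
  tall purple-flowered: (780 − 781.875)² / 781.875 = 0.0045
  tall white-flowered: (264 − 260.625)² / 260.625 = 0.0437
  dwarf purple-flowered: (259 − 260.625)² / 260.625 = 0.0101
  dwarf white-flowered: (87 − 86.875)² / 86.875 = 0.0002
χ² = 0.0045 + 0.0437 + 0.0101 + 0.0002 = 0.0585 ≈ 0.059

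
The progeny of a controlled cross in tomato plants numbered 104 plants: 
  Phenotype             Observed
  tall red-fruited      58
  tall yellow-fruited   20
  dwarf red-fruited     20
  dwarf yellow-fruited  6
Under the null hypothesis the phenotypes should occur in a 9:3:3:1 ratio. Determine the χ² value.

0.068

Total ratio parts = 16. Expected numbers out of 104:
  tall red-fruited: 104 × 9/16 = 58.5
  tall yellow-fruited: 104 × 3/16 = 19.5
  dwarf red-fruited: 104 × 3/16 = 19.5
  dwarf yellow-fruited: 104 × 1/16 = 6.5
χ² = Σ (O − E)² / E
  tall red-fruited: (58 − 58.5)² / 58.5 = 0.0043
  tall yellow-fruited: (20 − 19.5)² / 19.5 = 0.0128
  dwarf red-fruited: (20 − 19.5)² / 19.5 = 0.0128
  dwarf yellow-fruited: (6 − 6.5)² / 6.5 = 0.0385
χ² = 0.0043 + 0.0128 + 0.0128 + 0.0385 = 0.0684 ≈ 0.068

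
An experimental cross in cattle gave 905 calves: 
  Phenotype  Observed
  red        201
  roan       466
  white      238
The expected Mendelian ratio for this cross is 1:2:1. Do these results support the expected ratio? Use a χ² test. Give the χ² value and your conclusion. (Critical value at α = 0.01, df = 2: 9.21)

3.831; consistent

The 1:2:1 ratio has 4 parts, so with N = 905 the expected counts are:
  red: 905 × 1/4 = 226.25
  roan: 905 × 2/4 = 452.5
  white: 905 × 1/4 = 226.25
χ² = Σ (O − E)² / E
  red: (201 − 226.25)² / 226.25 = 2.8180
  roan: (466 − 452.5)² / 452.5 = 0.4028
  white: (238 − 226.25)² / 226.25 = 0.6102
χ² = 2.8180 + 0.4028 + 0.6102 = 3.831
Degrees of freedom = 3 − 1 = 2; critical value at α = 0.01 is 9.21.
Since 3.831 < 9.21, we fail to reject the null hypothesis — the data are consistent with the 1:2:1 ratio.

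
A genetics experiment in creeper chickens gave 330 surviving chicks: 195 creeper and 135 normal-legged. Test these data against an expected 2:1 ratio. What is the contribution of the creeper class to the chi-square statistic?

Expected counts for N = 330 under a 2:1 ratio (total parts = 3):
  creeper: 330 × 2/3 = 220
  normal-legged: 330 × 1/3 = 110
Contribution of creeper: (195 − 220)² / 220 = 2.8409

2.841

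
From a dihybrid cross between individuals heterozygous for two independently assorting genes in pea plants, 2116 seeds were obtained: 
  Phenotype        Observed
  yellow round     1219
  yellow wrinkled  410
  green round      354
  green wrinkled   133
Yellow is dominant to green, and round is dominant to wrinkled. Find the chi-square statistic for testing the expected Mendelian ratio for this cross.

5.748

A dihybrid F₂ with independent assortment and complete dominance at both loci gives a 9:3:3:1 phenotypic ratio.
The 9:3:3:1 ratio has 16 parts, so with N = 2116 the expected counts are:
  yellow round: 2116 × 9/16 = 1190.25
  yellow wrinkled: 2116 × 3/16 = 396.75
  green round: 2116 × 3/16 = 396.75
  green wrinkled: 2116 × 1/16 = 132.25
χ² = Σ (O − E)² / E
  yellow round: (1219 − 1190.25)² / 1190.25 = 0.6944
  yellow wrinkled: (410 − 396.75)² / 396.75 = 0.4425
  green round: (354 − 396.75)² / 396.75 = 4.6063
  green wrinkled: (133 − 132.25)² / 132.25 = 0.0043
χ² = 0.6944 + 0.4425 + 4.6063 + 0.0043 = 5.7475 ≈ 5.748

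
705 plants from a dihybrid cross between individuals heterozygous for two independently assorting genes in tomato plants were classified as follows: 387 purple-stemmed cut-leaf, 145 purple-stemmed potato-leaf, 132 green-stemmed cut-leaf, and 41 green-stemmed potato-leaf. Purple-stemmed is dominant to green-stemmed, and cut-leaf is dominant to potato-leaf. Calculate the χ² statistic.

A dihybrid F₂ with independent assortment and complete dominance at both loci gives a 9:3:3:1 phenotypic ratio.
Total ratio parts = 16. Expected numbers out of 705:
  purple-stemmed cut-leaf: 705 × 9/16 = 396.5625
  purple-stemmed potato-leaf: 705 × 3/16 = 132.1875
  green-stemmed cut-leaf: 705 × 3/16 = 132.1875
  green-stemmed potato-leaf: 705 × 1/16 = 44.0625
χ² = Σ (O − E)² / E
  purple-stemmed cut-leaf: (387 − 396.5625)² / 396.5625 = 0.2306
  purple-stemmed potato-leaf: (145 − 132.1875)² / 132.1875 = 1.2419
  green-stemmed cut-leaf: (132 − 132.1875)² / 132.1875 = 0.0003
  green-stemmed potato-leaf: (41 − 44.0625)² / 44.0625 = 0.2129
χ² = 0.2306 + 1.2419 + 0.0003 + 0.2129 = 1.6857 ≈ 1.686

1.686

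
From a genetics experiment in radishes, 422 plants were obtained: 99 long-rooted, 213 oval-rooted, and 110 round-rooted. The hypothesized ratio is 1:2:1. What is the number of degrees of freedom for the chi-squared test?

A goodness-of-fit test with 3 phenotype classes has df = 3 − 1 = 2.

2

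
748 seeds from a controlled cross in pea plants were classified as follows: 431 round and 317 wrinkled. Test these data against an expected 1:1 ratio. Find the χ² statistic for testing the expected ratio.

The 1:1 ratio has 2 parts, so with N = 748 the expected counts are:
  round: 748 × 1/2 = 374
  wrinkled: 748 × 1/2 = 374
χ² = Σ (O − E)² / E
  round: (431 − 374)² / 374 = 8.6872
  wrinkled: (317 − 374)² / 374 = 8.6872
χ² = 8.6872 + 8.6872 = 17.3744 ≈ 17.374

17.374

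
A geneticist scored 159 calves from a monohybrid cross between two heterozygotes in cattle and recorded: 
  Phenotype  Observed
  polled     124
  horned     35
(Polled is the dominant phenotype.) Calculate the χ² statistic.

For a monohybrid cross between heterozygotes with complete dominance, the expected phenotypic ratio is 3:1.
Under the 3:1 hypothesis (Σ ratio = 4, N = 159):
  polled: 159 × 3/4 = 119.25
  horned: 159 × 1/4 = 39.75
χ² = Σ (O − E)² / E
  polled: (124 − 119.25)² / 119.25 = 0.1892
  horned: (35 − 39.75)² / 39.75 = 0.5676
χ² = 0.1892 + 0.5676 = 0.7568 ≈ 0.757

0.757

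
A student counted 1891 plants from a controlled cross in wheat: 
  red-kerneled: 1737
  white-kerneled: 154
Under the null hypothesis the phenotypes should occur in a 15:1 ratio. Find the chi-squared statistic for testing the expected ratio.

11.575

Expected counts for N = 1891 under a 15:1 ratio (total parts = 16):
  red-kerneled: 1891 × 15/16 = 1772.8125
  white-kerneled: 1891 × 1/16 = 118.1875
χ² = Σ (O − E)² / E
  red-kerneled: (1737 − 1772.8125)² / 1772.8125 = 0.7234
  white-kerneled: (154 − 118.1875)² / 118.1875 = 10.8517
χ² = 0.7234 + 10.8517 = 11.5751 ≈ 11.575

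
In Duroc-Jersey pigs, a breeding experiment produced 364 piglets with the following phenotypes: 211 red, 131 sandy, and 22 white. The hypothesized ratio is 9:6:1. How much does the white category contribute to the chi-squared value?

Expected counts for N = 364 under a 9:6:1 ratio (total parts = 16):
  red: 364 × 9/16 = 204.75
  sandy: 364 × 6/16 = 136.5
  white: 364 × 1/16 = 22.75
Contribution of white: (22 − 22.75)² / 22.75 = 0.0247

0.025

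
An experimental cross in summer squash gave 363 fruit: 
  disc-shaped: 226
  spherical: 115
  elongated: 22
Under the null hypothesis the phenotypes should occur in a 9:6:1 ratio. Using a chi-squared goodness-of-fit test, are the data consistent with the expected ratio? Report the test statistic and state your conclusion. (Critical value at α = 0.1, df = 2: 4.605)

Total ratio parts = 16. Expected numbers out of 363:
  disc-shaped: 363 × 9/16 = 204.1875
  spherical: 363 × 6/16 = 136.125
  elongated: 363 × 1/16 = 22.6875
χ² = Σ (O − E)² / E
  disc-shaped: (226 − 204.1875)² / 204.1875 = 2.3301
  spherical: (115 − 136.125)² / 136.125 = 3.2784
  elongated: (22 − 22.6875)² / 22.6875 = 0.0208
χ² = 2.3301 + 3.2784 + 0.0208 = 5.6293 ≈ 5.629
Degrees of freedom = 3 − 1 = 2; critical value at α = 0.1 is 4.605.
Since 5.629 > 4.605, we reject the null hypothesis — the data do not fit the 9:6:1 ratio.

5.629; not consistent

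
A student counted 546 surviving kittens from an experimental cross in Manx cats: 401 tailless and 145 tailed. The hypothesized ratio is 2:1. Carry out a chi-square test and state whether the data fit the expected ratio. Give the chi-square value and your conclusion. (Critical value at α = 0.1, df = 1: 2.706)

Under the 2:1 hypothesis (Σ ratio = 3, N = 546):
  tailless: 546 × 2/3 = 364
  tailed: 546 × 1/3 = 182
χ² = Σ (O − E)² / E
  tailless: (401 − 364)² / 364 = 3.7610
  tailed: (145 − 182)² / 182 = 7.5220
χ² = 3.7610 + 7.5220 = 11.283
Degrees of freedom = 2 − 1 = 1; critical value at α = 0.1 is 2.706.
Since 11.283 > 2.706, we reject the null hypothesis — the data do not fit the 2:1 ratio.

11.283; not consistent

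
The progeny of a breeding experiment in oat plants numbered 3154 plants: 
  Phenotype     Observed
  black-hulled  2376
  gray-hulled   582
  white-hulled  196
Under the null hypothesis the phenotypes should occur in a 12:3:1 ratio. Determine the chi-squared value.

Under the 12:3:1 hypothesis (Σ ratio = 16, N = 3154):
  black-hulled: 3154 × 12/16 = 2365.5
  gray-hulled: 3154 × 3/16 = 591.375
  white-hulled: 3154 × 1/16 = 197.125
χ² = Σ (O − E)² / E
  black-hulled: (2376 − 2365.5)² / 2365.5 = 0.0466
  gray-hulled: (582 − 591.375)² / 591.375 = 0.1486
  white-hulled: (196 − 197.125)² / 197.125 = 0.0064
χ² = 0.0466 + 0.1486 + 0.0064 = 0.2016 ≈ 0.202

0.202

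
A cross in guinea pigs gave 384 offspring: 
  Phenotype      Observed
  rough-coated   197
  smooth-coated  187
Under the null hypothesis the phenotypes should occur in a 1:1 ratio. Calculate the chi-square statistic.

Under the 1:1 hypothesis (Σ ratio = 2, N = 384):
  rough-coated: 384 × 1/2 = 192
  smooth-coated: 384 × 1/2 = 192
χ² = Σ (O − E)² / E
  rough-coated: (197 − 192)² / 192 = 0.1302
  smooth-coated: (187 − 192)² / 192 = 0.1302
χ² = 0.1302 + 0.1302 = 0.2604 ≈ 0.260

0.260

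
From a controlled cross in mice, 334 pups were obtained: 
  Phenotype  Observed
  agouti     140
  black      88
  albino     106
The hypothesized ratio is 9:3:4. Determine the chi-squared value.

28.544

The 9:3:4 ratio has 16 parts, so with N = 334 the expected counts are:
  agouti: 334 × 9/16 = 187.875
  black: 334 × 3/16 = 62.625
  albino: 334 × 4/16 = 83.5
χ² = Σ (O − E)² / E
  agouti: (140 − 187.875)² / 187.875 = 12.1997
  black: (88 − 62.625)² / 62.625 = 10.2817
  albino: (106 − 83.5)² / 83.5 = 6.0629
χ² = 12.1997 + 10.2817 + 6.0629 = 28.5443 ≈ 28.544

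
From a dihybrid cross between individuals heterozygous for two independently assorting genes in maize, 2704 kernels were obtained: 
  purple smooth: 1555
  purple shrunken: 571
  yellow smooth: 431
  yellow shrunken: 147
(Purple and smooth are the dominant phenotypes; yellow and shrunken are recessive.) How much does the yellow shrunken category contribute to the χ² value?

2.864

A dihybrid F₂ with independent assortment and complete dominance at both loci gives a 9:3:3:1 phenotypic ratio.
Total ratio parts = 16. Expected numbers out of 2704:
  purple smooth: 2704 × 9/16 = 1521
  purple shrunken: 2704 × 3/16 = 507
  yellow smooth: 2704 × 3/16 = 507
  yellow shrunken: 2704 × 1/16 = 169
Contribution of yellow shrunken: (147 − 169)² / 169 = 2.8639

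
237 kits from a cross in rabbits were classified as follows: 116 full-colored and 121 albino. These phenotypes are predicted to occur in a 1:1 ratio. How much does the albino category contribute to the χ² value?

0.053

The 1:1 ratio has 2 parts, so with N = 237 the expected counts are:
  full-colored: 237 × 1/2 = 118.5
  albino: 237 × 1/2 = 118.5
Contribution of albino: (121 − 118.5)² / 118.5 = 0.0527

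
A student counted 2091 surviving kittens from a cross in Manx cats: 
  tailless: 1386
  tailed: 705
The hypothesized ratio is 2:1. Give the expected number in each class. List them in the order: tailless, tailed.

1394, 697

Expected counts for N = 2091 under a 2:1 ratio (total parts = 3):
  tailless: 2091 × 2/3 = 1394
  tailed: 2091 × 1/3 = 697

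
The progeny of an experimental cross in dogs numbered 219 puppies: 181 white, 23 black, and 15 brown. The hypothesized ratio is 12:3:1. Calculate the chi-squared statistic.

The 12:3:1 ratio has 16 parts, so with N = 219 the expected counts are:
  white: 219 × 12/16 = 164.25
  black: 219 × 3/16 = 41.0625
  brown: 219 × 1/16 = 13.6875
χ² = Σ (O − E)² / E
  white: (181 − 164.25)² / 164.25 = 1.7081
  black: (23 − 41.0625)² / 41.0625 = 7.9453
  brown: (15 − 13.6875)² / 13.6875 = 0.1259
χ² = 1.7081 + 7.9453 + 0.1259 = 9.7793 ≈ 9.779

9.779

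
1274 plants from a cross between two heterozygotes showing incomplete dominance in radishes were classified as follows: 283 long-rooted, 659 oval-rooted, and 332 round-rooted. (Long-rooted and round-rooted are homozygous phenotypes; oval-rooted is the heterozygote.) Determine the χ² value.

5.289

With incomplete dominance, a heterozygote × heterozygote cross gives a 1:2:1 phenotypic ratio.
Total ratio parts = 4. Expected numbers out of 1274:
  long-rooted: 1274 × 1/4 = 318.5
  oval-rooted: 1274 × 2/4 = 637
  round-rooted: 1274 × 1/4 = 318.5
χ² = Σ (O − E)² / E
  long-rooted: (283 − 318.5)² / 318.5 = 3.9568
  oval-rooted: (659 − 637)² / 637 = 0.7598
  round-rooted: (332 − 318.5)² / 318.5 = 0.5722
χ² = 3.9568 + 0.7598 + 0.5722 = 5.2888 ≈ 5.289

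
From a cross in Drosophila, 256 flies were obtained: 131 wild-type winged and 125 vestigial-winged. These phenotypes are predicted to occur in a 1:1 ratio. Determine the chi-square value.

0.141

Expected counts for N = 256 under a 1:1 ratio (total parts = 2):
  wild-type winged: 256 × 1/2 = 128
  vestigial-winged: 256 × 1/2 = 128
χ² = Σ (O − E)² / E
  wild-type winged: (131 − 128)² / 128 = 0.0703
  vestigial-winged: (125 − 128)² / 128 = 0.0703
χ² = 0.0703 + 0.0703 = 0.1406 ≈ 0.141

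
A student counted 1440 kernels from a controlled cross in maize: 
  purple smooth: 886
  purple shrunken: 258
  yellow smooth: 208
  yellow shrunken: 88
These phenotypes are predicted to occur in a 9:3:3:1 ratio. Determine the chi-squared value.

21.946

Total ratio parts = 16. Expected numbers out of 1440:
  purple smooth: 1440 × 9/16 = 810
  purple shrunken: 1440 × 3/16 = 270
  yellow smooth: 1440 × 3/16 = 270
  yellow shrunken: 1440 × 1/16 = 90
χ² = Σ (O − E)² / E
  purple smooth: (886 − 810)² / 810 = 7.1309
  purple shrunken: (258 − 270)² / 270 = 0.5333
  yellow smooth: (208 − 270)² / 270 = 14.2370
  yellow shrunken: (88 − 90)² / 90 = 0.0444
χ² = 7.1309 + 0.5333 + 14.2370 + 0.0444 = 21.9456 ≈ 21.946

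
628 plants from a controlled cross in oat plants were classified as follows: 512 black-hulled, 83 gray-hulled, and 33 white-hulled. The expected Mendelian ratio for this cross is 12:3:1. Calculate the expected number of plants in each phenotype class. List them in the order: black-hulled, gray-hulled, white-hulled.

471, 117.75, 39.25

Total ratio parts = 16. Expected numbers out of 628:
  black-hulled: 628 × 12/16 = 471
  gray-hulled: 628 × 3/16 = 117.75
  white-hulled: 628 × 1/16 = 39.25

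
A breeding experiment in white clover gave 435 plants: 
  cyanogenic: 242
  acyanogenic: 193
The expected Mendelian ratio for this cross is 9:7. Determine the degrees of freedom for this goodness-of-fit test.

1

A goodness-of-fit test with 2 phenotype classes has df = 2 − 1 = 1.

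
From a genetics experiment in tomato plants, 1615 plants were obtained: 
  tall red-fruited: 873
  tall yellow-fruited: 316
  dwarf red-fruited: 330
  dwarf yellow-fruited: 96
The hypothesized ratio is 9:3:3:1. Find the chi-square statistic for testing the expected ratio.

The 9:3:3:1 ratio has 16 parts, so with N = 1615 the expected counts are:
  tall red-fruited: 1615 × 9/16 = 908.4375
  tall yellow-fruited: 1615 × 3/16 = 302.8125
  dwarf red-fruited: 1615 × 3/16 = 302.8125
  dwarf yellow-fruited: 1615 × 1/16 = 100.9375
χ² = Σ (O − E)² / E
  tall red-fruited: (873 − 908.4375)² / 908.4375 = 1.3824
  tall yellow-fruited: (316 − 302.8125)² / 302.8125 = 0.5743
  dwarf red-fruited: (330 − 302.8125)² / 302.8125 = 2.4410
  dwarf yellow-fruited: (96 − 100.9375)² / 100.9375 = 0.2415
χ² = 1.3824 + 0.5743 + 2.4410 + 0.2415 = 4.6392 ≈ 4.639

4.639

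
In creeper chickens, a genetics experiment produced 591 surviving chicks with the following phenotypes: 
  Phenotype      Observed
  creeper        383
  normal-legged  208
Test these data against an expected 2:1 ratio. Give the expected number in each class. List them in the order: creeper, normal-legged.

394, 197

Under the 2:1 hypothesis (Σ ratio = 3, N = 591):
  creeper: 591 × 2/3 = 394
  normal-legged: 591 × 1/3 = 197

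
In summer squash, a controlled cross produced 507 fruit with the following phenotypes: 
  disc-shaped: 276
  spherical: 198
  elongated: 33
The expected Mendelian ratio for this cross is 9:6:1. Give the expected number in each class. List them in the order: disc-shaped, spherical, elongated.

285.1875, 190.125, 31.6875

Total ratio parts = 16. Expected numbers out of 507:
  disc-shaped: 507 × 9/16 = 285.1875
  spherical: 507 × 6/16 = 190.125
  elongated: 507 × 1/16 = 31.6875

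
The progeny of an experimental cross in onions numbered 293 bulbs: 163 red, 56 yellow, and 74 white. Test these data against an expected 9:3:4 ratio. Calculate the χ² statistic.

The 9:3:4 ratio has 16 parts, so with N = 293 the expected counts are:
  red: 293 × 9/16 = 164.8125
  yellow: 293 × 3/16 = 54.9375
  white: 293 × 4/16 = 73.25
χ² = Σ (O − E)² / E
  red: (163 − 164.8125)² / 164.8125 = 0.0199
  yellow: (56 − 54.9375)² / 54.9375 = 0.0205
  white: (74 − 73.25)² / 73.25 = 0.0077
χ² = 0.0199 + 0.0205 + 0.0077 = 0.0481 ≈ 0.048

0.048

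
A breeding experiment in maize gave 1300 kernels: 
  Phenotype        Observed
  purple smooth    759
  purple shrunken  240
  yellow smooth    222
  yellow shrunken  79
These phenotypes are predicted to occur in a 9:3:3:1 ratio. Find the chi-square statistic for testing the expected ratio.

3.114

Expected counts for N = 1300 under a 9:3:3:1 ratio (total parts = 16):
  purple smooth: 1300 × 9/16 = 731.25
  purple shrunken: 1300 × 3/16 = 243.75
  yellow smooth: 1300 × 3/16 = 243.75
  yellow shrunken: 1300 × 1/16 = 81.25
χ² = Σ (O − E)² / E
  purple smooth: (759 − 731.25)² / 731.25 = 1.0531
  purple shrunken: (240 − 243.75)² / 243.75 = 0.0577
  yellow smooth: (222 − 243.75)² / 243.75 = 1.9408
  yellow shrunken: (79 − 81.25)² / 81.25 = 0.0623
χ² = 1.0531 + 0.0577 + 1.9408 + 0.0623 = 3.1139 ≈ 3.114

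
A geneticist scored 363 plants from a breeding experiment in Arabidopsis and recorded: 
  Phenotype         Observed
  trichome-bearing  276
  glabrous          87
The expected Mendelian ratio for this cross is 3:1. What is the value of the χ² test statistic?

0.207

The 3:1 ratio has 4 parts, so with N = 363 the expected counts are:
  trichome-bearing: 363 × 3/4 = 272.25
  glabrous: 363 × 1/4 = 90.75
χ² = Σ (O − E)² / E
  trichome-bearing: (276 − 272.25)² / 272.25 = 0.0517
  glabrous: (87 − 90.75)² / 90.75 = 0.1550
χ² = 0.0517 + 0.1550 = 0.2067 ≈ 0.207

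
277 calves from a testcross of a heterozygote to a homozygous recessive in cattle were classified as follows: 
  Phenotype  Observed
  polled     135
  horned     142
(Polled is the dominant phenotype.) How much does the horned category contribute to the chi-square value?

A testcross of a heterozygote (Aa × aa) gives a 1:1 phenotypic ratio.
Total ratio parts = 2. Expected numbers out of 277:
  polled: 277 × 1/2 = 138.5
  horned: 277 × 1/2 = 138.5
Contribution of horned: (142 − 138.5)² / 138.5 = 0.0884

0.088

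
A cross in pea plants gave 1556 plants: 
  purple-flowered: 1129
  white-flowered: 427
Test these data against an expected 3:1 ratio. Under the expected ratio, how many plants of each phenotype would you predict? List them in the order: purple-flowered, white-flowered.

1167, 389

Total ratio parts = 4. Expected numbers out of 1556:
  purple-flowered: 1556 × 3/4 = 1167
  white-flowered: 1556 × 1/4 = 389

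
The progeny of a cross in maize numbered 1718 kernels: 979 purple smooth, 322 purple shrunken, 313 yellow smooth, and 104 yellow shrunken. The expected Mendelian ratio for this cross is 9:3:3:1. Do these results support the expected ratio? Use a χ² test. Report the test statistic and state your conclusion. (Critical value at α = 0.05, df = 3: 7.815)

0.530; consistent

Expected counts for N = 1718 under a 9:3:3:1 ratio (total parts = 16):
  purple smooth: 1718 × 9/16 = 966.375
  purple shrunken: 1718 × 3/16 = 322.125
  yellow smooth: 1718 × 3/16 = 322.125
  yellow shrunken: 1718 × 1/16 = 107.375
χ² = Σ (O − E)² / E
  purple smooth: (979 − 966.375)² / 966.375 = 0.1649
  purple shrunken: (322 − 322.125)² / 322.125 = 0.0000
  yellow smooth: (313 − 322.125)² / 322.125 = 0.2585
  yellow shrunken: (104 − 107.375)² / 107.375 = 0.1061
χ² = 0.1649 + 0.0000 + 0.2585 + 0.1061 = 0.5295 ≈ 0.530
Degrees of freedom = 4 − 1 = 3; critical value at α = 0.05 is 7.815.
Since 0.530 < 7.815, we fail to reject the null hypothesis — the data are consistent with the 9:3:3:1 ratio.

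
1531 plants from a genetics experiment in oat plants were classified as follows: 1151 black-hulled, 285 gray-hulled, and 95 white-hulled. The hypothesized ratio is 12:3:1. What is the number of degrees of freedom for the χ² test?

A goodness-of-fit test with 3 phenotype classes has df = 3 − 1 = 2.

2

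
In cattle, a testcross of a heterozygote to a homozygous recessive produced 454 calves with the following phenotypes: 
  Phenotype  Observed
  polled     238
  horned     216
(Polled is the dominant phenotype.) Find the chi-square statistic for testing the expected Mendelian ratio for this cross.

1.066

A testcross of a heterozygote (Aa × aa) gives a 1:1 phenotypic ratio.
Under the 1:1 hypothesis (Σ ratio = 2, N = 454):
  polled: 454 × 1/2 = 227
  horned: 454 × 1/2 = 227
χ² = Σ (O − E)² / E
  polled: (238 − 227)² / 227 = 0.5330
  horned: (216 − 227)² / 227 = 0.5330
χ² = 0.5330 + 0.5330 = 1.066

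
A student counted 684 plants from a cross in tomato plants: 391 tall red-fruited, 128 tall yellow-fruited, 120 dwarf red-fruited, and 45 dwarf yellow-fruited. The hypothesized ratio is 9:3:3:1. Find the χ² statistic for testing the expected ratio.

0.751

The 9:3:3:1 ratio has 16 parts, so with N = 684 the expected counts are:
  tall red-fruited: 684 × 9/16 = 384.75
  tall yellow-fruited: 684 × 3/16 = 128.25
  dwarf red-fruited: 684 × 3/16 = 128.25
  dwarf yellow-fruited: 684 × 1/16 = 42.75
χ² = Σ (O − E)² / E
  tall red-fruited: (391 − 384.75)² / 384.75 = 0.1015
  tall yellow-fruited: (128 − 128.25)² / 128.25 = 0.0005
  dwarf red-fruited: (120 − 128.25)² / 128.25 = 0.5307
  dwarf yellow-fruited: (45 − 42.75)² / 42.75 = 0.1184
χ² = 0.1015 + 0.0005 + 0.5307 + 0.1184 = 0.7511 ≈ 0.751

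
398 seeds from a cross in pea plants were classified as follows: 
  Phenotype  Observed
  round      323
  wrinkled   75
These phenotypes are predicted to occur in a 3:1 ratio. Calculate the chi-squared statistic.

8.044

The 3:1 ratio has 4 parts, so with N = 398 the expected counts are:
  round: 398 × 3/4 = 298.5
  wrinkled: 398 × 1/4 = 99.5
χ² = Σ (O − E)² / E
  round: (323 − 298.5)² / 298.5 = 2.0109
  wrinkled: (75 − 99.5)² / 99.5 = 6.0327
χ² = 2.0109 + 6.0327 = 8.0436 ≈ 8.044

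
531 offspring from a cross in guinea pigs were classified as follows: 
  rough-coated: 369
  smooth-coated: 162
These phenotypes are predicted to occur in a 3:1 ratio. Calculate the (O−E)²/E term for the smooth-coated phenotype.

6.445

Expected counts for N = 531 under a 3:1 ratio (total parts = 4):
  rough-coated: 531 × 3/4 = 398.25
  smooth-coated: 531 × 1/4 = 132.75
Contribution of smooth-coated: (162 − 132.75)² / 132.75 = 6.4449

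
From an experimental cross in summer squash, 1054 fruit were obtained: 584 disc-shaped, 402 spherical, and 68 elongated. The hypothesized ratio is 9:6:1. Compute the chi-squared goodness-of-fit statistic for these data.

0.317

The 9:6:1 ratio has 16 parts, so with N = 1054 the expected counts are:
  disc-shaped: 1054 × 9/16 = 592.875
  spherical: 1054 × 6/16 = 395.25
  elongated: 1054 × 1/16 = 65.875
χ² = Σ (O − E)² / E
  disc-shaped: (584 − 592.875)² / 592.875 = 0.1329
  spherical: (402 − 395.25)² / 395.25 = 0.1153
  elongated: (68 − 65.875)² / 65.875 = 0.0685
χ² = 0.1329 + 0.1153 + 0.0685 = 0.3167 ≈ 0.317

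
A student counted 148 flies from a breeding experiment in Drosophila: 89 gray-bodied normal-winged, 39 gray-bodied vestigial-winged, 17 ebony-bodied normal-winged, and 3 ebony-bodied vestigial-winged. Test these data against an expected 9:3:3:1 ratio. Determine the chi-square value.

13.345

Total ratio parts = 16. Expected numbers out of 148:
  gray-bodied normal-winged: 148 × 9/16 = 83.25
  gray-bodied vestigial-winged: 148 × 3/16 = 27.75
  ebony-bodied normal-winged: 148 × 3/16 = 27.75
  ebony-bodied vestigial-winged: 148 × 1/16 = 9.25
χ² = Σ (O − E)² / E
  gray-bodied normal-winged: (89 − 83.25)² / 83.25 = 0.3971
  gray-bodied vestigial-winged: (39 − 27.75)² / 27.75 = 4.5608
  ebony-bodied normal-winged: (17 − 27.75)² / 27.75 = 4.1644
  ebony-bodied vestigial-winged: (3 − 9.25)² / 9.25 = 4.2230
χ² = 0.3971 + 4.5608 + 4.1644 + 4.2230 = 13.3453 ≈ 13.345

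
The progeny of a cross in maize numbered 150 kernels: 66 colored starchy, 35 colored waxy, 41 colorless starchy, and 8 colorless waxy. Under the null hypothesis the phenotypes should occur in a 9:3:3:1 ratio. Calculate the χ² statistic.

Total ratio parts = 16. Expected numbers out of 150:
  colored starchy: 150 × 9/16 = 84.375
  colored waxy: 150 × 3/16 = 28.125
  colorless starchy: 150 × 3/16 = 28.125
  colorless waxy: 150 × 1/16 = 9.375
χ² = Σ (O − E)² / E
  colored starchy: (66 − 84.375)² / 84.375 = 4.0017
  colored waxy: (35 − 28.125)² / 28.125 = 1.6806
  colorless starchy: (41 − 28.125)² / 28.125 = 5.8939
  colorless waxy: (8 − 9.375)² / 9.375 = 0.2017
χ² = 4.0017 + 1.6806 + 5.8939 + 0.2017 = 11.7779 ≈ 11.778

11.778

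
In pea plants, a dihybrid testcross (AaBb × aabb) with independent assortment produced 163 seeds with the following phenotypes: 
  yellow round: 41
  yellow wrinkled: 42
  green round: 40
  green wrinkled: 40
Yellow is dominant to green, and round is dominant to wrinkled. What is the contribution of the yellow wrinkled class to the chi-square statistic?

A dihybrid testcross with independent assortment gives a 1:1:1:1 ratio.
Total ratio parts = 4. Expected numbers out of 163:
  yellow round: 163 × 1/4 = 40.75
  yellow wrinkled: 163 × 1/4 = 40.75
  green round: 163 × 1/4 = 40.75
  green wrinkled: 163 × 1/4 = 40.75
Contribution of yellow wrinkled: (42 − 40.75)² / 40.75 = 0.0383

0.038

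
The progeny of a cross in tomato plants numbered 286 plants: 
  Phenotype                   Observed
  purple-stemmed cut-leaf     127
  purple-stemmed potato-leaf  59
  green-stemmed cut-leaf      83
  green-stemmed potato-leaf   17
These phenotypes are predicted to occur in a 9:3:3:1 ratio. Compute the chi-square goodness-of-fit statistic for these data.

The 9:3:3:1 ratio has 16 parts, so with N = 286 the expected counts are:
  purple-stemmed cut-leaf: 286 × 9/16 = 160.875
  purple-stemmed potato-leaf: 286 × 3/16 = 53.625
  green-stemmed cut-leaf: 286 × 3/16 = 53.625
  green-stemmed potato-leaf: 286 × 1/16 = 17.875
χ² = Σ (O − E)² / E
  purple-stemmed cut-leaf: (127 − 160.875)² / 160.875 = 7.1330
  purple-stemmed potato-leaf: (59 − 53.625)² / 53.625 = 0.5388
  green-stemmed cut-leaf: (83 − 53.625)² / 53.625 = 16.0912
  green-stemmed potato-leaf: (17 − 17.875)² / 17.875 = 0.0428
χ² = 7.1330 + 0.5388 + 16.0912 + 0.0428 = 23.8058 ≈ 23.806

23.806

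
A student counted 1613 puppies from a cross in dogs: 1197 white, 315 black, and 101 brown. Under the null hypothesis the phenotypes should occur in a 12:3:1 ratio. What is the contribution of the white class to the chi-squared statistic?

Total ratio parts = 16. Expected numbers out of 1613:
  white: 1613 × 12/16 = 1209.75
  black: 1613 × 3/16 = 302.4375
  brown: 1613 × 1/16 = 100.8125
Contribution of white: (1197 − 1209.75)² / 1209.75 = 0.1344

0.134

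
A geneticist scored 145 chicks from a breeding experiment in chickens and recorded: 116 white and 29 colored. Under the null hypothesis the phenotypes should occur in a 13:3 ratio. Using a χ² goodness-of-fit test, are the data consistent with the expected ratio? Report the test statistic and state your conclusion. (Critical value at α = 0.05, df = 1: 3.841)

0.149; consistent

The 13:3 ratio has 16 parts, so with N = 145 the expected counts are:
  white: 145 × 13/16 = 117.8125
  colored: 145 × 3/16 = 27.1875
χ² = Σ (O − E)² / E
  white: (116 − 117.8125)² / 117.8125 = 0.0279
  colored: (29 − 27.1875)² / 27.1875 = 0.1208
χ² = 0.0279 + 0.1208 = 0.1487 ≈ 0.149
Degrees of freedom = 2 − 1 = 1; critical value at α = 0.05 is 3.841.
Since 0.149 < 3.841, we fail to reject the null hypothesis — the data are consistent with the 13:3 ratio.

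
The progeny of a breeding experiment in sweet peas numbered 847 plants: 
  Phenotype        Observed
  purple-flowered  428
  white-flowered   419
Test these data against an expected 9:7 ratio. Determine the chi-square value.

Expected counts for N = 847 under a 9:7 ratio (total parts = 16):
  purple-flowered: 847 × 9/16 = 476.4375
  white-flowered: 847 × 7/16 = 370.5625
χ² = Σ (O − E)² / E
  purple-flowered: (428 − 476.4375)² / 476.4375 = 4.9244
  white-flowered: (419 − 370.5625)² / 370.5625 = 6.3314
χ² = 4.9244 + 6.3314 = 11.2558 ≈ 11.256

11.256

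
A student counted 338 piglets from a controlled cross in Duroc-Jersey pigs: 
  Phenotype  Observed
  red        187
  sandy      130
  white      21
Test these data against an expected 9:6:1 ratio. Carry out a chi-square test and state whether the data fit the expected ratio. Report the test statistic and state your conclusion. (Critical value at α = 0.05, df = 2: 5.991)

The 9:6:1 ratio has 16 parts, so with N = 338 the expected counts are:
  red: 338 × 9/16 = 190.125
  sandy: 338 × 6/16 = 126.75
  white: 338 × 1/16 = 21.125
χ² = Σ (O − E)² / E
  red: (187 − 190.125)² / 190.125 = 0.0514
  sandy: (130 − 126.75)² / 126.75 = 0.0833
  white: (21 − 21.125)² / 21.125 = 0.0007
χ² = 0.0514 + 0.0833 + 0.0007 = 0.1354 ≈ 0.135
Degrees of freedom = 3 − 1 = 2; critical value at α = 0.05 is 5.991.
Since 0.135 < 5.991, we fail to reject the null hypothesis — the data are consistent with the 9:6:1 ratio.

0.135; consistent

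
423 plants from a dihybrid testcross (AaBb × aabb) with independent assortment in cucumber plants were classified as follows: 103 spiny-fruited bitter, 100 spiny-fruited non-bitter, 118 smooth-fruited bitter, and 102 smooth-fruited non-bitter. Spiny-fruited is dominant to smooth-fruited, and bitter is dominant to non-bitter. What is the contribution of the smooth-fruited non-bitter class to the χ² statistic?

A dihybrid testcross with independent assortment gives a 1:1:1:1 ratio.
Under the 1:1:1:1 hypothesis (Σ ratio = 4, N = 423):
  spiny-fruited bitter: 423 × 1/4 = 105.75
  spiny-fruited non-bitter: 423 × 1/4 = 105.75
  smooth-fruited bitter: 423 × 1/4 = 105.75
  smooth-fruited non-bitter: 423 × 1/4 = 105.75
Contribution of smooth-fruited non-bitter: (102 − 105.75)² / 105.75 = 0.1330

0.133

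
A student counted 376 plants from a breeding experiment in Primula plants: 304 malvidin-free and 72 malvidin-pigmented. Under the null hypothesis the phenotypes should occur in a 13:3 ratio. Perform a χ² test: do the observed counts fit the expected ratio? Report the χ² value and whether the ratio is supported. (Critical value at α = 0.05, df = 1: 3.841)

0.039; consistent

Under the 13:3 hypothesis (Σ ratio = 16, N = 376):
  malvidin-free: 376 × 13/16 = 305.5
  malvidin-pigmented: 376 × 3/16 = 70.5
χ² = Σ (O − E)² / E
  malvidin-free: (304 − 305.5)² / 305.5 = 0.0074
  malvidin-pigmented: (72 − 70.5)² / 70.5 = 0.0319
χ² = 0.0074 + 0.0319 = 0.0393 ≈ 0.039
Degrees of freedom = 2 − 1 = 1; critical value at α = 0.05 is 3.841.
Since 0.039 < 3.841, we fail to reject the null hypothesis — the data are consistent with the 13:3 ratio.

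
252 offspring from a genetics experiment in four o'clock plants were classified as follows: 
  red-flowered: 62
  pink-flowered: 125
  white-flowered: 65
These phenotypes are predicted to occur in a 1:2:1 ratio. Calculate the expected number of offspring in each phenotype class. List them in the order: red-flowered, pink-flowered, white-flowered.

63, 126, 63

Expected counts for N = 252 under a 1:2:1 ratio (total parts = 4):
  red-flowered: 252 × 1/4 = 63
  pink-flowered: 252 × 2/4 = 126
  white-flowered: 252 × 1/4 = 63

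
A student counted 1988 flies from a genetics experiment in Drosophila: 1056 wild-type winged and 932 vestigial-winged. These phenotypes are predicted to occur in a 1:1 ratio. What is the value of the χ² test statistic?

Expected counts for N = 1988 under a 1:1 ratio (total parts = 2):
  wild-type winged: 1988 × 1/2 = 994
  vestigial-winged: 1988 × 1/2 = 994
χ² = Σ (O − E)² / E
  wild-type winged: (1056 − 994)² / 994 = 3.8672
  vestigial-winged: (932 − 994)² / 994 = 3.8672
χ² = 3.8672 + 3.8672 = 7.7344 ≈ 7.734

7.734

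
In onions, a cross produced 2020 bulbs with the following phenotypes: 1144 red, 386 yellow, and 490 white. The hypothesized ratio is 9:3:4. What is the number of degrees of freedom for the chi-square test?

A goodness-of-fit test with 3 phenotype classes has df = 3 − 1 = 2.

2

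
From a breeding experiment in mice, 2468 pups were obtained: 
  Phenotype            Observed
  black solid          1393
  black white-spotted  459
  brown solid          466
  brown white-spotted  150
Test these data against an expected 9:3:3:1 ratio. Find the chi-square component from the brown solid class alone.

0.023

The 9:3:3:1 ratio has 16 parts, so with N = 2468 the expected counts are:
  black solid: 2468 × 9/16 = 1388.25
  black white-spotted: 2468 × 3/16 = 462.75
  brown solid: 2468 × 3/16 = 462.75
  brown white-spotted: 2468 × 1/16 = 154.25
Contribution of brown solid: (466 − 462.75)² / 462.75 = 0.0228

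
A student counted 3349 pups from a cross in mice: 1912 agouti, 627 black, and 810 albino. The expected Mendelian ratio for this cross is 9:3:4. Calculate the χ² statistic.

The 9:3:4 ratio has 16 parts, so with N = 3349 the expected counts are:
  agouti: 3349 × 9/16 = 1883.8125
  black: 3349 × 3/16 = 627.9375
  albino: 3349 × 4/16 = 837.25
χ² = Σ (O − E)² / E
  agouti: (1912 − 1883.8125)² / 1883.8125 = 0.4218
  black: (627 − 627.9375)² / 627.9375 = 0.0014
  albino: (810 − 837.25)² / 837.25 = 0.8869
χ² = 0.4218 + 0.0014 + 0.8869 = 1.3101 ≈ 1.310

1.310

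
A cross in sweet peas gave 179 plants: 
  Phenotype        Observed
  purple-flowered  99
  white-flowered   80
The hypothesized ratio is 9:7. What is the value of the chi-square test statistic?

Total ratio parts = 16. Expected numbers out of 179:
  purple-flowered: 179 × 9/16 = 100.6875
  white-flowered: 179 × 7/16 = 78.3125
χ² = Σ (O − E)² / E
  purple-flowered: (99 − 100.6875)² / 100.6875 = 0.0283
  white-flowered: (80 − 78.3125)² / 78.3125 = 0.0364
χ² = 0.0283 + 0.0364 = 0.0647 ≈ 0.065

0.065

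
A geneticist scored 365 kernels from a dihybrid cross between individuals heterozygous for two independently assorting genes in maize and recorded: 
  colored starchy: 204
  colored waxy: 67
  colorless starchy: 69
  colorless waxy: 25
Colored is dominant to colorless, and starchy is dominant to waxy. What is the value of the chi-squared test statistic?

A dihybrid F₂ with independent assortment and complete dominance at both loci gives a 9:3:3:1 phenotypic ratio.
Expected counts for N = 365 under a 9:3:3:1 ratio (total parts = 16):
  colored starchy: 365 × 9/16 = 205.3125
  colored waxy: 365 × 3/16 = 68.4375
  colorless starchy: 365 × 3/16 = 68.4375
  colorless waxy: 365 × 1/16 = 22.8125
χ² = Σ (O − E)² / E
  colored starchy: (204 − 205.3125)² / 205.3125 = 0.0084
  colored waxy: (67 − 68.4375)² / 68.4375 = 0.0302
  colorless starchy: (69 − 68.4375)² / 68.4375 = 0.0046
  colorless waxy: (25 − 22.8125)² / 22.8125 = 0.2098
χ² = 0.0084 + 0.0302 + 0.0046 + 0.2098 = 0.253

0.253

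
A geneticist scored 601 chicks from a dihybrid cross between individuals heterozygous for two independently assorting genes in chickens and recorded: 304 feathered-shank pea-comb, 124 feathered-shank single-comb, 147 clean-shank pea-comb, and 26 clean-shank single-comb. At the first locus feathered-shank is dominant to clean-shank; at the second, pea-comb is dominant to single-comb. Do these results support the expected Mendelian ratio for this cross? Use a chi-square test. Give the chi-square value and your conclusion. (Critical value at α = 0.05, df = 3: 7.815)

A dihybrid F₂ with independent assortment and complete dominance at both loci gives a 9:3:3:1 phenotypic ratio.
Under the 9:3:3:1 hypothesis (Σ ratio = 16, N = 601):
  feathered-shank pea-comb: 601 × 9/16 = 338.0625
  feathered-shank single-comb: 601 × 3/16 = 112.6875
  clean-shank pea-comb: 601 × 3/16 = 112.6875
  clean-shank single-comb: 601 × 1/16 = 37.5625
χ² = Σ (O − E)² / E
  feathered-shank pea-comb: (304 − 338.0625)² / 338.0625 = 3.4321
  feathered-shank single-comb: (124 − 112.6875)² / 112.6875 = 1.1356
  clean-shank pea-comb: (147 − 112.6875)² / 112.6875 = 10.4479
  clean-shank single-comb: (26 − 37.5625)² / 37.5625 = 3.5592
χ² = 3.4321 + 1.1356 + 10.4479 + 3.5592 = 18.5748 ≈ 18.575
Degrees of freedom = 4 − 1 = 3; critical value at α = 0.05 is 7.815.
Since 18.575 > 7.815, we reject the null hypothesis — the data do not fit the 9:3:3:1 ratio.

18.575; not consistent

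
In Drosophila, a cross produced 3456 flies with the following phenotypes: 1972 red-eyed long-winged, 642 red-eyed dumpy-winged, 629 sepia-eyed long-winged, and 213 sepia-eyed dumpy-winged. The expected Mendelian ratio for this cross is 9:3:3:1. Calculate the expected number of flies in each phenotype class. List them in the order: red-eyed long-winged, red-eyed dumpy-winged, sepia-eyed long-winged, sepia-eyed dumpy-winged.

Total ratio parts = 16. Expected numbers out of 3456:
  red-eyed long-winged: 3456 × 9/16 = 1944
  red-eyed dumpy-winged: 3456 × 3/16 = 648
  sepia-eyed long-winged: 3456 × 3/16 = 648
  sepia-eyed dumpy-winged: 3456 × 1/16 = 216

1944, 648, 648, 216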